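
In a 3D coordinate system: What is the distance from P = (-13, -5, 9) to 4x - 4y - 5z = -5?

distance = |a·x₀ + b·y₀ + c·z₀ - d| / √(a² + b² + c²)
  = |4·(-13) + (-4)·(-5) + (-5)·9 - (-5)| / √(4² + (-4)² + (-5)²)
  = |-52 + 20 - 45 + 5| / √(16 + 16 + 25)
  = |-72| / √57
  = 72 / 7.55
  ≈ 9.537

9.537


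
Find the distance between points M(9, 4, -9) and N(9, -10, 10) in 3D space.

d = √[(x₂-x₁)² + (y₂-y₁)² + (z₂-z₁)²]
  = √[0² + (-14)² + 19²]
  = √[0 + 196 + 361]
  = √557
  ≈ 23.6

23.6


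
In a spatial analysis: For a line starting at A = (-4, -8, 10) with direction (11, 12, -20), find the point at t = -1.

P(t) = A + t·d
  = (-4 + 11·(-1), -8 + 12·(-1), 10 + (-20)·(-1))
  = (-4 - 11, -8 - 12, 10 + 20)
  = (-15, -20, 30)

(-15, -20, 30)


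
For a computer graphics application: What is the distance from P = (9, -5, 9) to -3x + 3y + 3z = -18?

distance = |a·x₀ + b·y₀ + c·z₀ - d| / √(a² + b² + c²)
  = |(-3)·9 + 3·(-5) + 3·9 - (-18)| / √((-3)² + 3² + 3²)
  = |-27 - 15 + 27 + 18| / √(9 + 9 + 9)
  = |3| / √27
  = 3 / 5.196
  ≈ 0.5774

0.5774


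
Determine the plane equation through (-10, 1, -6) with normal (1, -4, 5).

The plane through P with normal n = (a, b, c) satisfies n·(r - P) = 0,
i.e. ax + by + cz = a·x₀ + b·y₀ + c·z₀.
d = 1·(-10) + (-4)·1 + 5·(-6)
  = -10 - 4 - 30
  = -44
Equation: x - 4y + 5z = -44

x - 4y + 5z = -44


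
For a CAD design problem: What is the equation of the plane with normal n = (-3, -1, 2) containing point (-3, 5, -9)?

The plane through P with normal n = (a, b, c) satisfies n·(r - P) = 0,
i.e. ax + by + cz = a·x₀ + b·y₀ + c·z₀.
d = (-3)·(-3) + (-1)·5 + 2·(-9)
  = 9 - 5 - 18
  = -14
Equation: -3x - y + 2z = -14

-3x - y + 2z = -14


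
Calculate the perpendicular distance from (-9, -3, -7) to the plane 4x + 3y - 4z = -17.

distance = |a·x₀ + b·y₀ + c·z₀ - d| / √(a² + b² + c²)
  = |4·(-9) + 3·(-3) + (-4)·(-7) - (-17)| / √(4² + 3² + (-4)²)
  = |-36 - 9 + 28 + 17| / √(16 + 9 + 16)
  = |0| / √41
  = 0 / 6.403
  ≈ 0

0


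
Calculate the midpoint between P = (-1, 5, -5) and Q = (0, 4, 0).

M = ((x₁+x₂)/2, (y₁+y₂)/2, (z₁+z₂)/2)
  = ((-1 + 0)/2, (5 + 4)/2, (-5 + 0)/2)
  = (-1/2, 9/2, -5/2)
  = (-0.5, 4.5, -2.5)

(-0.5, 4.5, -2.5)


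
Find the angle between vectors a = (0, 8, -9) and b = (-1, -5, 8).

a·b = 0·(-1) + 8·(-5) + (-9)·8 = 0 - 40 - 72 = -112
|a| = √(0² + 8² + (-9)²) = √145 ≈ 12.04
|b| = √((-1)² + (-5)² + 8²) = √90 ≈ 9.487
cos θ = (a·b)/(|a||b|) = -112/(12.04·9.487) ≈ -0.9804
θ = arccos(-0.9804) ≈ 168.6°

168.6°


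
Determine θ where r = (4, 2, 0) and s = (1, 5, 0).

r·s = 4·1 + 2·5 + 0·0 = 4 + 10 + 0 = 14
|r| = √(4² + 2² + 0²) = √20 ≈ 4.472
|s| = √(1² + 5² + 0²) = √26 ≈ 5.099
cos θ = (r·s)/(|r||s|) = 14/(4.472·5.099) ≈ 0.6139
θ = arccos(0.6139) ≈ 52.13°

52.13°


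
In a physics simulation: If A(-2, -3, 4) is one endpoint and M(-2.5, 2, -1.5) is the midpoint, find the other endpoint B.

B = 2M - A
  = (2·(-2.5) - (-2), 2·2 - (-3), 2·(-1.5) - 4)
  = (-5 + 2, 4 + 3, -3 - 4)
  = (-3, 7, -7)

(-3, 7, -7)


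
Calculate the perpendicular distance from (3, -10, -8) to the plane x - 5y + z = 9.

distance = |a·x₀ + b·y₀ + c·z₀ - d| / √(a² + b² + c²)
  = |1·3 + (-5)·(-10) + 1·(-8) - 9| / √(1² + (-5)² + 1²)
  = |3 + 50 - 8 - 9| / √(1 + 25 + 1)
  = |36| / √27
  = 36 / 5.196
  ≈ 6.928

6.928


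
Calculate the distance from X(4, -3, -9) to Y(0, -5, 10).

d = √[(x₂-x₁)² + (y₂-y₁)² + (z₂-z₁)²]
  = √[(-4)² + (-2)² + 19²]
  = √[16 + 4 + 361]
  = √381
  ≈ 19.52

19.52


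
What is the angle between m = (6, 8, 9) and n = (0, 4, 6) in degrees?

m·n = 6·0 + 8·4 + 9·6 = 0 + 32 + 54 = 86
|m| = √(6² + 8² + 9²) = √181 ≈ 13.45
|n| = √(0² + 4² + 6²) = √52 ≈ 7.211
cos θ = (m·n)/(|m||n|) = 86/(13.45·7.211) ≈ 0.8865
θ = arccos(0.8865) ≈ 27.57°

27.57°


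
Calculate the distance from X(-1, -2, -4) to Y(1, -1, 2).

d = √[(x₂-x₁)² + (y₂-y₁)² + (z₂-z₁)²]
  = √[2² + 1² + 6²]
  = √[4 + 1 + 36]
  = √41
  ≈ 6.403

6.403


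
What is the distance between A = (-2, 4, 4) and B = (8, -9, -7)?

d = √[(x₂-x₁)² + (y₂-y₁)² + (z₂-z₁)²]
  = √[10² + (-13)² + (-11)²]
  = √[100 + 169 + 121]
  = √390
  ≈ 19.75

19.75


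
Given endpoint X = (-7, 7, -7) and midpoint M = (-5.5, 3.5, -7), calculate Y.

Y = 2M - X
  = (2·(-5.5) - (-7), 2·3.5 - 7, 2·(-7) - (-7))
  = (-11 + 7, 7 - 7, -14 + 7)
  = (-4, 0, -7)

(-4, 0, -7)


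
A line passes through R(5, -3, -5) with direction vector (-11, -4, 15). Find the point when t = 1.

P(t) = R + t·d
  = (5 + (-11)·1, -3 + (-4)·1, -5 + 15·1)
  = (5 - 11, -3 - 4, -5 + 15)
  = (-6, -7, 10)

(-6, -7, 10)


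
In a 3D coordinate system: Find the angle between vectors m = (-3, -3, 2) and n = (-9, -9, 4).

m·n = (-3)·(-9) + (-3)·(-9) + 2·4 = 27 + 27 + 8 = 62
|m| = √((-3)² + (-3)² + 2²) = √22 ≈ 4.69
|n| = √((-9)² + (-9)² + 4²) = √178 ≈ 13.34
cos θ = (m·n)/(|m||n|) = 62/(4.69·13.34) ≈ 0.9908
θ = arccos(0.9908) ≈ 7.793°

7.793°


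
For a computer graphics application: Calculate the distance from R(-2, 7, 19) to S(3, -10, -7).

d = √[(x₂-x₁)² + (y₂-y₁)² + (z₂-z₁)²]
  = √[5² + (-17)² + (-26)²]
  = √[25 + 289 + 676]
  = √990
  ≈ 31.46

31.46


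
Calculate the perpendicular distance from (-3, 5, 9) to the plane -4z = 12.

distance = |a·x₀ + b·y₀ + c·z₀ - d| / √(a² + b² + c²)
  = |0·(-3) + 0·5 + (-4)·9 - 12| / √(0² + 0² + (-4)²)
  = |0 + 0 - 36 - 12| / √(0 + 0 + 16)
  = |-48| / √16
  = 48 / 4
  ≈ 12

12


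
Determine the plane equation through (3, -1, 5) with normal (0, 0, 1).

The plane through P with normal n = (a, b, c) satisfies n·(r - P) = 0,
i.e. ax + by + cz = a·x₀ + b·y₀ + c·z₀.
d = 0·3 + 0·(-1) + 1·5
  = 0 + 0 + 5
  = 5
Equation: z = 5

z = 5


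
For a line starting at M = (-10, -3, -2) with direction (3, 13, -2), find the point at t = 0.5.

P(t) = M + t·d
  = (-10 + 3·0.5, -3 + 13·0.5, -2 + (-2)·0.5)
  = (-10 + 1.5, -3 + 6.5, -2 - 1)
  = (-8.5, 3.5, -3)

(-8.5, 3.5, -3)


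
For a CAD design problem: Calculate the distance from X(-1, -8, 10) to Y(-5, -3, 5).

d = √[(x₂-x₁)² + (y₂-y₁)² + (z₂-z₁)²]
  = √[(-4)² + 5² + (-5)²]
  = √[16 + 25 + 25]
  = √66
  ≈ 8.124

8.124


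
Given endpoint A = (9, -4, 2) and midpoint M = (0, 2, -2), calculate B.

B = 2M - A
  = (2·0 - 9, 2·2 - (-4), 2·(-2) - 2)
  = (0 - 9, 4 + 4, -4 - 2)
  = (-9, 8, -6)

(-9, 8, -6)


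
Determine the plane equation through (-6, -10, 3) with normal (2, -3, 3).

The plane through P with normal n = (a, b, c) satisfies n·(r - P) = 0,
i.e. ax + by + cz = a·x₀ + b·y₀ + c·z₀.
d = 2·(-6) + (-3)·(-10) + 3·3
  = -12 + 30 + 9
  = 27
Equation: 2x - 3y + 3z = 27

2x - 3y + 3z = 27


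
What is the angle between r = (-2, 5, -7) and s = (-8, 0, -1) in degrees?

r·s = (-2)·(-8) + 5·0 + (-7)·(-1) = 16 + 0 + 7 = 23
|r| = √((-2)² + 5² + (-7)²) = √78 ≈ 8.832
|s| = √((-8)² + 0² + (-1)²) = √65 ≈ 8.062
cos θ = (r·s)/(|r||s|) = 23/(8.832·8.062) ≈ 0.323
θ = arccos(0.323) ≈ 71.15°

71.15°


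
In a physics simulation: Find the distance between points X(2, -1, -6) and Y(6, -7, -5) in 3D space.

d = √[(x₂-x₁)² + (y₂-y₁)² + (z₂-z₁)²]
  = √[4² + (-6)² + 1²]
  = √[16 + 36 + 1]
  = √53
  ≈ 7.28

7.28


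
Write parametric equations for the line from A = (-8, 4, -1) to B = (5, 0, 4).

Direction vector d = B - A = (5 + 8, 0 - 4, 4 + 1) = (13, -4, 5)
Parametric form r = A + t·d:
x = -8 + 13t, y = 4 - 4t, z = -1 + 5t

x = -8 + 13t, y = 4 - 4t, z = -1 + 5t


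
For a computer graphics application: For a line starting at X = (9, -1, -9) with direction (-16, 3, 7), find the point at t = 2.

P(t) = X + t·d
  = (9 + (-16)·2, -1 + 3·2, -9 + 7·2)
  = (9 - 32, -1 + 6, -9 + 14)
  = (-23, 5, 5)

(-23, 5, 5)


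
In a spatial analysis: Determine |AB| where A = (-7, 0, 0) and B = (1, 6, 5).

d = √[(x₂-x₁)² + (y₂-y₁)² + (z₂-z₁)²]
  = √[8² + 6² + 5²]
  = √[64 + 36 + 25]
  = √125
  ≈ 11.18

11.18


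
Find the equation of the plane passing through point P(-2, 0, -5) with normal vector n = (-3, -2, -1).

The plane through P with normal n = (a, b, c) satisfies n·(r - P) = 0,
i.e. ax + by + cz = a·x₀ + b·y₀ + c·z₀.
d = (-3)·(-2) + (-2)·0 + (-1)·(-5)
  = 6 + 0 + 5
  = 11
Equation: -3x - 2y - z = 11

-3x - 2y - z = 11


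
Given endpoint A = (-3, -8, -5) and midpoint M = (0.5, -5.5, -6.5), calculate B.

B = 2M - A
  = (2·0.5 - (-3), 2·(-5.5) - (-8), 2·(-6.5) - (-5))
  = (1 + 3, -11 + 8, -13 + 5)
  = (4, -3, -8)

(4, -3, -8)


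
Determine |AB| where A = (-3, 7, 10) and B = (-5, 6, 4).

d = √[(x₂-x₁)² + (y₂-y₁)² + (z₂-z₁)²]
  = √[(-2)² + (-1)² + (-6)²]
  = √[4 + 1 + 36]
  = √41
  ≈ 6.403

6.403


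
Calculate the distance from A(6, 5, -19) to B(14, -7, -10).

d = √[(x₂-x₁)² + (y₂-y₁)² + (z₂-z₁)²]
  = √[8² + (-12)² + 9²]
  = √[64 + 144 + 81]
  = √289
  ≈ 17

17


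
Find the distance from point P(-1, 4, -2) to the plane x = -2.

distance = |a·x₀ + b·y₀ + c·z₀ - d| / √(a² + b² + c²)
  = |1·(-1) + 0·4 + 0·(-2) - (-2)| / √(1² + 0² + 0²)
  = |-1 + 0 + 0 + 2| / √(1 + 0 + 0)
  = |1| / √1
  = 1 / 1
  ≈ 1

1


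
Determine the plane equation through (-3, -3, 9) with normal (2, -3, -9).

The plane through P with normal n = (a, b, c) satisfies n·(r - P) = 0,
i.e. ax + by + cz = a·x₀ + b·y₀ + c·z₀.
d = 2·(-3) + (-3)·(-3) + (-9)·9
  = -6 + 9 - 81
  = -78
Equation: 2x - 3y - 9z = -78

2x - 3y - 9z = -78


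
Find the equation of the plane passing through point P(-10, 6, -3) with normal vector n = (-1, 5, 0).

The plane through P with normal n = (a, b, c) satisfies n·(r - P) = 0,
i.e. ax + by + cz = a·x₀ + b·y₀ + c·z₀.
d = (-1)·(-10) + 5·6 + 0·(-3)
  = 10 + 30 + 0
  = 40
Equation: -x + 5y = 40

-x + 5y = 40


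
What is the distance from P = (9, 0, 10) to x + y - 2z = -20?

distance = |a·x₀ + b·y₀ + c·z₀ - d| / √(a² + b² + c²)
  = |1·9 + 1·0 + (-2)·10 - (-20)| / √(1² + 1² + (-2)²)
  = |9 + 0 - 20 + 20| / √(1 + 1 + 4)
  = |9| / √6
  = 9 / 2.449
  ≈ 3.674

3.674


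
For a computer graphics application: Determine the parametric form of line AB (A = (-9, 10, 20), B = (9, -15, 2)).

Direction vector d = B - A = (9 + 9, -15 - 10, 2 - 20) = (18, -25, -18)
Parametric form r = A + t·d:
x = -9 + 18t, y = 10 - 25t, z = 20 - 18t

x = -9 + 18t, y = 10 - 25t, z = 20 - 18t


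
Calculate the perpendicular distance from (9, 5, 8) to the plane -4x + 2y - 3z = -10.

distance = |a·x₀ + b·y₀ + c·z₀ - d| / √(a² + b² + c²)
  = |(-4)·9 + 2·5 + (-3)·8 - (-10)| / √((-4)² + 2² + (-3)²)
  = |-36 + 10 - 24 + 10| / √(16 + 4 + 9)
  = |-40| / √29
  = 40 / 5.385
  ≈ 7.428

7.428


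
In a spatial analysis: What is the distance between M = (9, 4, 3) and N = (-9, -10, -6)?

d = √[(x₂-x₁)² + (y₂-y₁)² + (z₂-z₁)²]
  = √[(-18)² + (-14)² + (-9)²]
  = √[324 + 196 + 81]
  = √601
  ≈ 24.52

24.52


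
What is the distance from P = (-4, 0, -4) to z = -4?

distance = |a·x₀ + b·y₀ + c·z₀ - d| / √(a² + b² + c²)
  = |0·(-4) + 0·0 + 1·(-4) - (-4)| / √(0² + 0² + 1²)
  = |0 + 0 - 4 + 4| / √(0 + 0 + 1)
  = |0| / √1
  = 0 / 1
  ≈ 0

0


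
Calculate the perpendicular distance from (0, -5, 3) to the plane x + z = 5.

distance = |a·x₀ + b·y₀ + c·z₀ - d| / √(a² + b² + c²)
  = |1·0 + 0·(-5) + 1·3 - 5| / √(1² + 0² + 1²)
  = |0 + 0 + 3 - 5| / √(1 + 0 + 1)
  = |-2| / √2
  = 2 / 1.414
  ≈ 1.414

1.414


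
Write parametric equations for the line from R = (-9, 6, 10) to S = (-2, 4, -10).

Direction vector d = S - R = (-2 + 9, 4 - 6, -10 - 10) = (7, -2, -20)
Parametric form r = R + t·d:
x = -9 + 7t, y = 6 - 2t, z = 10 - 20t

x = -9 + 7t, y = 6 - 2t, z = 10 - 20t


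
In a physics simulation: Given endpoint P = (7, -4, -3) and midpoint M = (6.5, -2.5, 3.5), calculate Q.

Q = 2M - P
  = (2·6.5 - 7, 2·(-2.5) - (-4), 2·3.5 - (-3))
  = (13 - 7, -5 + 4, 7 + 3)
  = (6, -1, 10)

(6, -1, 10)


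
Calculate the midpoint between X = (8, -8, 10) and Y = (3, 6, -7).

M = ((x₁+x₂)/2, (y₁+y₂)/2, (z₁+z₂)/2)
  = ((8 + 3)/2, (-8 + 6)/2, (10 - 7)/2)
  = (11/2, -2/2, 3/2)
  = (5.5, -1, 1.5)

(5.5, -1, 1.5)


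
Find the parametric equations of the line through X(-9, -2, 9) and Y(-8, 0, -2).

Direction vector d = Y - X = (-8 + 9, 0 + 2, -2 - 9) = (1, 2, -11)
Parametric form r = X + t·d:
x = -9 + t, y = -2 + 2t, z = 9 - 11t

x = -9 + t, y = -2 + 2t, z = 9 - 11t


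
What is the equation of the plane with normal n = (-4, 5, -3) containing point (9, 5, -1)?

The plane through P with normal n = (a, b, c) satisfies n·(r - P) = 0,
i.e. ax + by + cz = a·x₀ + b·y₀ + c·z₀.
d = (-4)·9 + 5·5 + (-3)·(-1)
  = -36 + 25 + 3
  = -8
Equation: -4x + 5y - 3z = -8

-4x + 5y - 3z = -8


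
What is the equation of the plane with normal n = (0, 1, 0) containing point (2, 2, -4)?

The plane through P with normal n = (a, b, c) satisfies n·(r - P) = 0,
i.e. ax + by + cz = a·x₀ + b·y₀ + c·z₀.
d = 0·2 + 1·2 + 0·(-4)
  = 0 + 2 + 0
  = 2
Equation: y = 2

y = 2


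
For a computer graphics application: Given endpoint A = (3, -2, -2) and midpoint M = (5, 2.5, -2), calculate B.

B = 2M - A
  = (2·5 - 3, 2·2.5 - (-2), 2·(-2) - (-2))
  = (10 - 3, 5 + 2, -4 + 2)
  = (7, 7, -2)

(7, 7, -2)


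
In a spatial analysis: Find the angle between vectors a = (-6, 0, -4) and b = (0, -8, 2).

a·b = (-6)·0 + 0·(-8) + (-4)·2 = 0 + 0 - 8 = -8
|a| = √((-6)² + 0² + (-4)²) = √52 ≈ 7.211
|b| = √(0² + (-8)² + 2²) = √68 ≈ 8.246
cos θ = (a·b)/(|a||b|) = -8/(7.211·8.246) ≈ -0.1345
θ = arccos(-0.1345) ≈ 97.73°

97.73°


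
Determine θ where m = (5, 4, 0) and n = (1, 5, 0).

m·n = 5·1 + 4·5 + 0·0 = 5 + 20 + 0 = 25
|m| = √(5² + 4² + 0²) = √41 ≈ 6.403
|n| = √(1² + 5² + 0²) = √26 ≈ 5.099
cos θ = (m·n)/(|m||n|) = 25/(6.403·5.099) ≈ 0.7657
θ = arccos(0.7657) ≈ 40.03°

40.03°


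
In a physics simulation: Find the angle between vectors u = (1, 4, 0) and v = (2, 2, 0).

u·v = 1·2 + 4·2 + 0·0 = 2 + 8 + 0 = 10
|u| = √(1² + 4² + 0²) = √17 ≈ 4.123
|v| = √(2² + 2² + 0²) = √8 ≈ 2.828
cos θ = (u·v)/(|u||v|) = 10/(4.123·2.828) ≈ 0.8575
θ = arccos(0.8575) ≈ 30.96°

30.96°


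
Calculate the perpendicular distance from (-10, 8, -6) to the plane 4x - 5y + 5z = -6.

distance = |a·x₀ + b·y₀ + c·z₀ - d| / √(a² + b² + c²)
  = |4·(-10) + (-5)·8 + 5·(-6) - (-6)| / √(4² + (-5)² + 5²)
  = |-40 - 40 - 30 + 6| / √(16 + 25 + 25)
  = |-104| / √66
  = 104 / 8.124
  ≈ 12.8

12.8


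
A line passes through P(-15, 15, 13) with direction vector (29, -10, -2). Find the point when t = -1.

P(t) = P + t·d
  = (-15 + 29·(-1), 15 + (-10)·(-1), 13 + (-2)·(-1))
  = (-15 - 29, 15 + 10, 13 + 2)
  = (-44, 25, 15)

(-44, 25, 15)


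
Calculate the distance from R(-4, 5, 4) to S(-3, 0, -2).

d = √[(x₂-x₁)² + (y₂-y₁)² + (z₂-z₁)²]
  = √[1² + (-5)² + (-6)²]
  = √[1 + 25 + 36]
  = √62
  ≈ 7.874

7.874


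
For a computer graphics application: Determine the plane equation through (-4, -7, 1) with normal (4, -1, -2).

The plane through P with normal n = (a, b, c) satisfies n·(r - P) = 0,
i.e. ax + by + cz = a·x₀ + b·y₀ + c·z₀.
d = 4·(-4) + (-1)·(-7) + (-2)·1
  = -16 + 7 - 2
  = -11
Equation: 4x - y - 2z = -11

4x - y - 2z = -11


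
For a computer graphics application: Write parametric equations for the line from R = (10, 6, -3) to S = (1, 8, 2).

Direction vector d = S - R = (1 - 10, 8 - 6, 2 + 3) = (-9, 2, 5)
Parametric form r = R + t·d:
x = 10 - 9t, y = 6 + 2t, z = -3 + 5t

x = 10 - 9t, y = 6 + 2t, z = -3 + 5t


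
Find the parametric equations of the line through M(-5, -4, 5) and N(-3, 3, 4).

Direction vector d = N - M = (-3 + 5, 3 + 4, 4 - 5) = (2, 7, -1)
Parametric form r = M + t·d:
x = -5 + 2t, y = -4 + 7t, z = 5 - t

x = -5 + 2t, y = -4 + 7t, z = 5 - t


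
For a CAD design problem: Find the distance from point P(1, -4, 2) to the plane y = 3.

distance = |a·x₀ + b·y₀ + c·z₀ - d| / √(a² + b² + c²)
  = |0·1 + 1·(-4) + 0·2 - 3| / √(0² + 1² + 0²)
  = |0 - 4 + 0 - 3| / √(0 + 1 + 0)
  = |-7| / √1
  = 7 / 1
  ≈ 7

7


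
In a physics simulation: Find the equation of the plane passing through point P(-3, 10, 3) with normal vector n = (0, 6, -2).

The plane through P with normal n = (a, b, c) satisfies n·(r - P) = 0,
i.e. ax + by + cz = a·x₀ + b·y₀ + c·z₀.
d = 0·(-3) + 6·10 + (-2)·3
  = 0 + 60 - 6
  = 54
Equation: 6y - 2z = 54

6y - 2z = 54


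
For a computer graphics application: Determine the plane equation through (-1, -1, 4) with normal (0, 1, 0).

The plane through P with normal n = (a, b, c) satisfies n·(r - P) = 0,
i.e. ax + by + cz = a·x₀ + b·y₀ + c·z₀.
d = 0·(-1) + 1·(-1) + 0·4
  = 0 - 1 + 0
  = -1
Equation: y = -1

y = -1


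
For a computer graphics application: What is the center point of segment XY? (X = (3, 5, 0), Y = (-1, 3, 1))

M = ((x₁+x₂)/2, (y₁+y₂)/2, (z₁+z₂)/2)
  = ((3 - 1)/2, (5 + 3)/2, (0 + 1)/2)
  = (2/2, 8/2, 1/2)
  = (1, 4, 0.5)

(1, 4, 0.5)


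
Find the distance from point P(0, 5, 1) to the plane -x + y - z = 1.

distance = |a·x₀ + b·y₀ + c·z₀ - d| / √(a² + b² + c²)
  = |(-1)·0 + 1·5 + (-1)·1 - 1| / √((-1)² + 1² + (-1)²)
  = |0 + 5 - 1 - 1| / √(1 + 1 + 1)
  = |3| / √3
  = 3 / 1.732
  ≈ 1.732

1.732


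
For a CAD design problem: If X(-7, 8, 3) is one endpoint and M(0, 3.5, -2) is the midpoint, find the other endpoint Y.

Y = 2M - X
  = (2·0 - (-7), 2·3.5 - 8, 2·(-2) - 3)
  = (0 + 7, 7 - 8, -4 - 3)
  = (7, -1, -7)

(7, -1, -7)


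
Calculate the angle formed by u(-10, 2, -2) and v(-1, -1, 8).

u·v = (-10)·(-1) + 2·(-1) + (-2)·8 = 10 - 2 - 16 = -8
|u| = √((-10)² + 2² + (-2)²) = √108 ≈ 10.39
|v| = √((-1)² + (-1)² + 8²) = √66 ≈ 8.124
cos θ = (u·v)/(|u||v|) = -8/(10.39·8.124) ≈ -0.09476
θ = arccos(-0.09476) ≈ 95.44°

95.44°


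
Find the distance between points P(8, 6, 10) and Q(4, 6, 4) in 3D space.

d = √[(x₂-x₁)² + (y₂-y₁)² + (z₂-z₁)²]
  = √[(-4)² + 0² + (-6)²]
  = √[16 + 0 + 36]
  = √52
  ≈ 7.211

7.211


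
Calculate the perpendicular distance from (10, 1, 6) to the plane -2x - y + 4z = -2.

distance = |a·x₀ + b·y₀ + c·z₀ - d| / √(a² + b² + c²)
  = |(-2)·10 + (-1)·1 + 4·6 - (-2)| / √((-2)² + (-1)² + 4²)
  = |-20 - 1 + 24 + 2| / √(4 + 1 + 16)
  = |5| / √21
  = 5 / 4.583
  ≈ 1.091

1.091


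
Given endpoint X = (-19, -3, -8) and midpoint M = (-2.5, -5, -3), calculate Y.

Y = 2M - X
  = (2·(-2.5) - (-19), 2·(-5) - (-3), 2·(-3) - (-8))
  = (-5 + 19, -10 + 3, -6 + 8)
  = (14, -7, 2)

(14, -7, 2)


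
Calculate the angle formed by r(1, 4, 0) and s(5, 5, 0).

r·s = 1·5 + 4·5 + 0·0 = 5 + 20 + 0 = 25
|r| = √(1² + 4² + 0²) = √17 ≈ 4.123
|s| = √(5² + 5² + 0²) = √50 ≈ 7.071
cos θ = (r·s)/(|r||s|) = 25/(4.123·7.071) ≈ 0.8575
θ = arccos(0.8575) ≈ 30.96°

30.96°


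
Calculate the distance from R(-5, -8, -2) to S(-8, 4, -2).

d = √[(x₂-x₁)² + (y₂-y₁)² + (z₂-z₁)²]
  = √[(-3)² + 12² + 0²]
  = √[9 + 144 + 0]
  = √153
  ≈ 12.37

12.37


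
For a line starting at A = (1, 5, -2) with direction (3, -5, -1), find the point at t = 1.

P(t) = A + t·d
  = (1 + 3·1, 5 + (-5)·1, -2 + (-1)·1)
  = (1 + 3, 5 - 5, -2 - 1)
  = (4, 0, -3)

(4, 0, -3)


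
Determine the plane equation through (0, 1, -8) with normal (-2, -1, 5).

The plane through P with normal n = (a, b, c) satisfies n·(r - P) = 0,
i.e. ax + by + cz = a·x₀ + b·y₀ + c·z₀.
d = (-2)·0 + (-1)·1 + 5·(-8)
  = 0 - 1 - 40
  = -41
Equation: -2x - y + 5z = -41

-2x - y + 5z = -41


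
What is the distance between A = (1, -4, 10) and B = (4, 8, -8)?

d = √[(x₂-x₁)² + (y₂-y₁)² + (z₂-z₁)²]
  = √[3² + 12² + (-18)²]
  = √[9 + 144 + 324]
  = √477
  ≈ 21.84

21.84


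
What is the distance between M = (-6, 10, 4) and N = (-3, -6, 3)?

d = √[(x₂-x₁)² + (y₂-y₁)² + (z₂-z₁)²]
  = √[3² + (-16)² + (-1)²]
  = √[9 + 256 + 1]
  = √266
  ≈ 16.31

16.31


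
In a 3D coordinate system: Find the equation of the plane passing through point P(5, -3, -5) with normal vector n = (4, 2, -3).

The plane through P with normal n = (a, b, c) satisfies n·(r - P) = 0,
i.e. ax + by + cz = a·x₀ + b·y₀ + c·z₀.
d = 4·5 + 2·(-3) + (-3)·(-5)
  = 20 - 6 + 15
  = 29
Equation: 4x + 2y - 3z = 29

4x + 2y - 3z = 29


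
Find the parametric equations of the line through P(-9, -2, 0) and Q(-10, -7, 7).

Direction vector d = Q - P = (-10 + 9, -7 + 2, 7 + 0) = (-1, -5, 7)
Parametric form r = P + t·d:
x = -9 - t, y = -2 - 5t, z = 0 + 7t

x = -9 - t, y = -2 - 5t, z = 0 + 7t


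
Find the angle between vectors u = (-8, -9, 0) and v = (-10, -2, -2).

u·v = (-8)·(-10) + (-9)·(-2) + 0·(-2) = 80 + 18 + 0 = 98
|u| = √((-8)² + (-9)² + 0²) = √145 ≈ 12.04
|v| = √((-10)² + (-2)² + (-2)²) = √108 ≈ 10.39
cos θ = (u·v)/(|u||v|) = 98/(12.04·10.39) ≈ 0.7831
θ = arccos(0.7831) ≈ 38.45°

38.45°


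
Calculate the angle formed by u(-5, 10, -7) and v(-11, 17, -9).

u·v = (-5)·(-11) + 10·17 + (-7)·(-9) = 55 + 170 + 63 = 288
|u| = √((-5)² + 10² + (-7)²) = √174 ≈ 13.19
|v| = √((-11)² + 17² + (-9)²) = √491 ≈ 22.16
cos θ = (u·v)/(|u||v|) = 288/(13.19·22.16) ≈ 0.9853
θ = arccos(0.9853) ≈ 9.83°

9.83°


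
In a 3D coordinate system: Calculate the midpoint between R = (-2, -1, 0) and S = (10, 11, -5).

M = ((x₁+x₂)/2, (y₁+y₂)/2, (z₁+z₂)/2)
  = ((-2 + 10)/2, (-1 + 11)/2, (0 - 5)/2)
  = (8/2, 10/2, -5/2)
  = (4, 5, -2.5)

(4, 5, -2.5)


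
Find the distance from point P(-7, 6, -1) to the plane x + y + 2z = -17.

distance = |a·x₀ + b·y₀ + c·z₀ - d| / √(a² + b² + c²)
  = |1·(-7) + 1·6 + 2·(-1) - (-17)| / √(1² + 1² + 2²)
  = |-7 + 6 - 2 + 17| / √(1 + 1 + 4)
  = |14| / √6
  = 14 / 2.449
  ≈ 5.715

5.715


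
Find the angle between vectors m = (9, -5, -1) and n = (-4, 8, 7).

m·n = 9·(-4) + (-5)·8 + (-1)·7 = -36 - 40 - 7 = -83
|m| = √(9² + (-5)² + (-1)²) = √107 ≈ 10.34
|n| = √((-4)² + 8² + 7²) = √129 ≈ 11.36
cos θ = (m·n)/(|m||n|) = -83/(10.34·11.36) ≈ -0.7065
θ = arccos(-0.7065) ≈ 134.9°

134.9°


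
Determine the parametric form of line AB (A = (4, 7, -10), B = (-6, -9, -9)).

Direction vector d = B - A = (-6 - 4, -9 - 7, -9 + 10) = (-10, -16, 1)
Parametric form r = A + t·d:
x = 4 - 10t, y = 7 - 16t, z = -10 + t

x = 4 - 10t, y = 7 - 16t, z = -10 + t


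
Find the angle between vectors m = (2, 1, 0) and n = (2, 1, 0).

m·n = 2·2 + 1·1 + 0·0 = 4 + 1 + 0 = 5
|m| = √(2² + 1² + 0²) = √5 ≈ 2.236
|n| = √(2² + 1² + 0²) = √5 ≈ 2.236
cos θ = (m·n)/(|m||n|) = 5/(2.236·2.236) ≈ 1
θ = arccos(1) ≈ 0°

0°


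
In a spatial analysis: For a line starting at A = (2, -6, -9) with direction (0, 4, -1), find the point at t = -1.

P(t) = A + t·d
  = (2 + 0·(-1), -6 + 4·(-1), -9 + (-1)·(-1))
  = (2 + 0, -6 - 4, -9 + 1)
  = (2, -10, -8)

(2, -10, -8)


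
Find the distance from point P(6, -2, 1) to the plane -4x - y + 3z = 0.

distance = |a·x₀ + b·y₀ + c·z₀ - d| / √(a² + b² + c²)
  = |(-4)·6 + (-1)·(-2) + 3·1 - 0| / √((-4)² + (-1)² + 3²)
  = |-24 + 2 + 3 + 0| / √(16 + 1 + 9)
  = |-19| / √26
  = 19 / 5.099
  ≈ 3.726

3.726


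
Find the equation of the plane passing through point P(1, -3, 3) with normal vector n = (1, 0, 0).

The plane through P with normal n = (a, b, c) satisfies n·(r - P) = 0,
i.e. ax + by + cz = a·x₀ + b·y₀ + c·z₀.
d = 1·1 + 0·(-3) + 0·3
  = 1 + 0 + 0
  = 1
Equation: x = 1

x = 1


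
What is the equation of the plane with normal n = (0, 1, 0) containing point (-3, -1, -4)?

The plane through P with normal n = (a, b, c) satisfies n·(r - P) = 0,
i.e. ax + by + cz = a·x₀ + b·y₀ + c·z₀.
d = 0·(-3) + 1·(-1) + 0·(-4)
  = 0 - 1 + 0
  = -1
Equation: y = -1

y = -1


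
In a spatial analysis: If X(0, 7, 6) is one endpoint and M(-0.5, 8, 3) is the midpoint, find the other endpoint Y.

Y = 2M - X
  = (2·(-0.5) - 0, 2·8 - 7, 2·3 - 6)
  = (-1 + 0, 16 - 7, 6 - 6)
  = (-1, 9, 0)

(-1, 9, 0)


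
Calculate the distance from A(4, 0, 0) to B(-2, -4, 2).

d = √[(x₂-x₁)² + (y₂-y₁)² + (z₂-z₁)²]
  = √[(-6)² + (-4)² + 2²]
  = √[36 + 16 + 4]
  = √56
  ≈ 7.483

7.483


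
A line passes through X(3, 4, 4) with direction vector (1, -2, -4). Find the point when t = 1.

P(t) = X + t·d
  = (3 + 1·1, 4 + (-2)·1, 4 + (-4)·1)
  = (3 + 1, 4 - 2, 4 - 4)
  = (4, 2, 0)

(4, 2, 0)


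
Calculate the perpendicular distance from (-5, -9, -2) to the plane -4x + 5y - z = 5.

distance = |a·x₀ + b·y₀ + c·z₀ - d| / √(a² + b² + c²)
  = |(-4)·(-5) + 5·(-9) + (-1)·(-2) - 5| / √((-4)² + 5² + (-1)²)
  = |20 - 45 + 2 - 5| / √(16 + 25 + 1)
  = |-28| / √42
  = 28 / 6.481
  ≈ 4.32

4.32


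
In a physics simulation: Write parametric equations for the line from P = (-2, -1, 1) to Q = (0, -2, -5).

Direction vector d = Q - P = (0 + 2, -2 + 1, -5 - 1) = (2, -1, -6)
Parametric form r = P + t·d:
x = -2 + 2t, y = -1 - t, z = 1 - 6t

x = -2 + 2t, y = -1 - t, z = 1 - 6t


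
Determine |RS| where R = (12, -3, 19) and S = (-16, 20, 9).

d = √[(x₂-x₁)² + (y₂-y₁)² + (z₂-z₁)²]
  = √[(-28)² + 23² + (-10)²]
  = √[784 + 529 + 100]
  = √1413
  ≈ 37.59

37.59


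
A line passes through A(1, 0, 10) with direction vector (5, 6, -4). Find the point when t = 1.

P(t) = A + t·d
  = (1 + 5·1, 0 + 6·1, 10 + (-4)·1)
  = (1 + 5, 0 + 6, 10 - 4)
  = (6, 6, 6)

(6, 6, 6)


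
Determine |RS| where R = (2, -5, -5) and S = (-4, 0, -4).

d = √[(x₂-x₁)² + (y₂-y₁)² + (z₂-z₁)²]
  = √[(-6)² + 5² + 1²]
  = √[36 + 25 + 1]
  = √62
  ≈ 7.874

7.874


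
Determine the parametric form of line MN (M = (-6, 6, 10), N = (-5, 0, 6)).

Direction vector d = N - M = (-5 + 6, 0 - 6, 6 - 10) = (1, -6, -4)
Parametric form r = M + t·d:
x = -6 + t, y = 6 - 6t, z = 10 - 4t

x = -6 + t, y = 6 - 6t, z = 10 - 4t


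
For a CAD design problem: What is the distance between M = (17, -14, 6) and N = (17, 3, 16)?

d = √[(x₂-x₁)² + (y₂-y₁)² + (z₂-z₁)²]
  = √[0² + 17² + 10²]
  = √[0 + 289 + 100]
  = √389
  ≈ 19.72

19.72


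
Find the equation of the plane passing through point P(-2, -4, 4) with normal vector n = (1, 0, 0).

The plane through P with normal n = (a, b, c) satisfies n·(r - P) = 0,
i.e. ax + by + cz = a·x₀ + b·y₀ + c·z₀.
d = 1·(-2) + 0·(-4) + 0·4
  = -2 + 0 + 0
  = -2
Equation: x = -2

x = -2


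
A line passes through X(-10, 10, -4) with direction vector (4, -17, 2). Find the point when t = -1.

P(t) = X + t·d
  = (-10 + 4·(-1), 10 + (-17)·(-1), -4 + 2·(-1))
  = (-10 - 4, 10 + 17, -4 - 2)
  = (-14, 27, -6)

(-14, 27, -6)


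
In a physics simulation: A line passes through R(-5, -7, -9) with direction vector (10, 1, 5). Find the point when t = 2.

P(t) = R + t·d
  = (-5 + 10·2, -7 + 1·2, -9 + 5·2)
  = (-5 + 20, -7 + 2, -9 + 10)
  = (15, -5, 1)

(15, -5, 1)


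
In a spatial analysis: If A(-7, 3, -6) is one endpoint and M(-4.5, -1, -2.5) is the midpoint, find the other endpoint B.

B = 2M - A
  = (2·(-4.5) - (-7), 2·(-1) - 3, 2·(-2.5) - (-6))
  = (-9 + 7, -2 - 3, -5 + 6)
  = (-2, -5, 1)

(-2, -5, 1)


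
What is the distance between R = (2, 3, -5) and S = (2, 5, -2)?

d = √[(x₂-x₁)² + (y₂-y₁)² + (z₂-z₁)²]
  = √[0² + 2² + 3²]
  = √[0 + 4 + 9]
  = √13
  ≈ 3.606

3.606


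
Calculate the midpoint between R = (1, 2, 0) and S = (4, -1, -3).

M = ((x₁+x₂)/2, (y₁+y₂)/2, (z₁+z₂)/2)
  = ((1 + 4)/2, (2 - 1)/2, (0 - 3)/2)
  = (5/2, 1/2, -3/2)
  = (2.5, 0.5, -1.5)

(2.5, 0.5, -1.5)


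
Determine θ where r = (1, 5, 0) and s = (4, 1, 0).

r·s = 1·4 + 5·1 + 0·0 = 4 + 5 + 0 = 9
|r| = √(1² + 5² + 0²) = √26 ≈ 5.099
|s| = √(4² + 1² + 0²) = √17 ≈ 4.123
cos θ = (r·s)/(|r||s|) = 9/(5.099·4.123) ≈ 0.4281
θ = arccos(0.4281) ≈ 64.65°

64.65°


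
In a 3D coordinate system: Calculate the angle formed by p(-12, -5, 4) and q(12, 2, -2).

p·q = (-12)·12 + (-5)·2 + 4·(-2) = -144 - 10 - 8 = -162
|p| = √((-12)² + (-5)² + 4²) = √185 ≈ 13.6
|q| = √(12² + 2² + (-2)²) = √152 ≈ 12.33
cos θ = (p·q)/(|p||q|) = -162/(13.6·12.33) ≈ -0.9661
θ = arccos(-0.9661) ≈ 165°

165°


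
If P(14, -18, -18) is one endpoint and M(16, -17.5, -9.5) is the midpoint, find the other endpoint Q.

Q = 2M - P
  = (2·16 - 14, 2·(-17.5) - (-18), 2·(-9.5) - (-18))
  = (32 - 14, -35 + 18, -19 + 18)
  = (18, -17, -1)

(18, -17, -1)


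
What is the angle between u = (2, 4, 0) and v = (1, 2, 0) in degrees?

u·v = 2·1 + 4·2 + 0·0 = 2 + 8 + 0 = 10
|u| = √(2² + 4² + 0²) = √20 ≈ 4.472
|v| = √(1² + 2² + 0²) = √5 ≈ 2.236
cos θ = (u·v)/(|u||v|) = 10/(4.472·2.236) ≈ 1
θ = arccos(1) ≈ 0°

0°


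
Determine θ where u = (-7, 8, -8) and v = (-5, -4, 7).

u·v = (-7)·(-5) + 8·(-4) + (-8)·7 = 35 - 32 - 56 = -53
|u| = √((-7)² + 8² + (-8)²) = √177 ≈ 13.3
|v| = √((-5)² + (-4)² + 7²) = √90 ≈ 9.487
cos θ = (u·v)/(|u||v|) = -53/(13.3·9.487) ≈ -0.4199
θ = arccos(-0.4199) ≈ 114.8°

114.8°


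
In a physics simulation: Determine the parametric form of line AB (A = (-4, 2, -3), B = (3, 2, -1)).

Direction vector d = B - A = (3 + 4, 2 - 2, -1 + 3) = (7, 0, 2)
Parametric form r = A + t·d:
x = -4 + 7t, y = 2, z = -3 + 2t

x = -4 + 7t, y = 2, z = -3 + 2t


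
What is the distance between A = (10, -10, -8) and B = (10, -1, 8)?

d = √[(x₂-x₁)² + (y₂-y₁)² + (z₂-z₁)²]
  = √[0² + 9² + 16²]
  = √[0 + 81 + 256]
  = √337
  ≈ 18.36

18.36


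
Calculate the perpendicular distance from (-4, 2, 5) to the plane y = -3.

distance = |a·x₀ + b·y₀ + c·z₀ - d| / √(a² + b² + c²)
  = |0·(-4) + 1·2 + 0·5 - (-3)| / √(0² + 1² + 0²)
  = |0 + 2 + 0 + 3| / √(0 + 1 + 0)
  = |5| / √1
  = 5 / 1
  ≈ 5

5


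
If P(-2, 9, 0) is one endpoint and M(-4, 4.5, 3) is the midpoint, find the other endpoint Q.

Q = 2M - P
  = (2·(-4) - (-2), 2·4.5 - 9, 2·3 - 0)
  = (-8 + 2, 9 - 9, 6 + 0)
  = (-6, 0, 6)

(-6, 0, 6)


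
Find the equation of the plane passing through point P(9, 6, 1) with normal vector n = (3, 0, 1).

The plane through P with normal n = (a, b, c) satisfies n·(r - P) = 0,
i.e. ax + by + cz = a·x₀ + b·y₀ + c·z₀.
d = 3·9 + 0·6 + 1·1
  = 27 + 0 + 1
  = 28
Equation: 3x + z = 28

3x + z = 28


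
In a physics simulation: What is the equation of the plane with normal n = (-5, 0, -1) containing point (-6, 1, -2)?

The plane through P with normal n = (a, b, c) satisfies n·(r - P) = 0,
i.e. ax + by + cz = a·x₀ + b·y₀ + c·z₀.
d = (-5)·(-6) + 0·1 + (-1)·(-2)
  = 30 + 0 + 2
  = 32
Equation: -5x - z = 32

-5x - z = 32


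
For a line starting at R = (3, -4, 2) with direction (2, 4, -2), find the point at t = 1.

P(t) = R + t·d
  = (3 + 2·1, -4 + 4·1, 2 + (-2)·1)
  = (3 + 2, -4 + 4, 2 - 2)
  = (5, 0, 0)

(5, 0, 0)


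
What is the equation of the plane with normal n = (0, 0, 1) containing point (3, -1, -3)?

The plane through P with normal n = (a, b, c) satisfies n·(r - P) = 0,
i.e. ax + by + cz = a·x₀ + b·y₀ + c·z₀.
d = 0·3 + 0·(-1) + 1·(-3)
  = 0 + 0 - 3
  = -3
Equation: z = -3

z = -3


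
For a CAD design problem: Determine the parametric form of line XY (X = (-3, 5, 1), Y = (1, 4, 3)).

Direction vector d = Y - X = (1 + 3, 4 - 5, 3 - 1) = (4, -1, 2)
Parametric form r = X + t·d:
x = -3 + 4t, y = 5 - t, z = 1 + 2t

x = -3 + 4t, y = 5 - t, z = 1 + 2t


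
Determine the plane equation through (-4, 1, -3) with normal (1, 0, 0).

The plane through P with normal n = (a, b, c) satisfies n·(r - P) = 0,
i.e. ax + by + cz = a·x₀ + b·y₀ + c·z₀.
d = 1·(-4) + 0·1 + 0·(-3)
  = -4 + 0 + 0
  = -4
Equation: x = -4

x = -4


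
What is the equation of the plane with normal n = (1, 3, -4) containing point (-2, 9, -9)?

The plane through P with normal n = (a, b, c) satisfies n·(r - P) = 0,
i.e. ax + by + cz = a·x₀ + b·y₀ + c·z₀.
d = 1·(-2) + 3·9 + (-4)·(-9)
  = -2 + 27 + 36
  = 61
Equation: x + 3y - 4z = 61

x + 3y - 4z = 61


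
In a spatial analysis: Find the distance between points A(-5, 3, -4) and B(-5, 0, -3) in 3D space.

d = √[(x₂-x₁)² + (y₂-y₁)² + (z₂-z₁)²]
  = √[0² + (-3)² + 1²]
  = √[0 + 9 + 1]
  = √10
  ≈ 3.162

3.162


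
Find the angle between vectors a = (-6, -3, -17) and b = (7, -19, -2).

a·b = (-6)·7 + (-3)·(-19) + (-17)·(-2) = -42 + 57 + 34 = 49
|a| = √((-6)² + (-3)² + (-17)²) = √334 ≈ 18.28
|b| = √(7² + (-19)² + (-2)²) = √414 ≈ 20.35
cos θ = (a·b)/(|a||b|) = 49/(18.28·20.35) ≈ 0.1318
θ = arccos(0.1318) ≈ 82.43°

82.43°


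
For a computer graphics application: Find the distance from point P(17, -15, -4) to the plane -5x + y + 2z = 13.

distance = |a·x₀ + b·y₀ + c·z₀ - d| / √(a² + b² + c²)
  = |(-5)·17 + 1·(-15) + 2·(-4) - 13| / √((-5)² + 1² + 2²)
  = |-85 - 15 - 8 - 13| / √(25 + 1 + 4)
  = |-121| / √30
  = 121 / 5.477
  ≈ 22.09

22.09


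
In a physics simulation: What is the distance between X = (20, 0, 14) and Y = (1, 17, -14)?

d = √[(x₂-x₁)² + (y₂-y₁)² + (z₂-z₁)²]
  = √[(-19)² + 17² + (-28)²]
  = √[361 + 289 + 784]
  = √1434
  ≈ 37.87

37.87


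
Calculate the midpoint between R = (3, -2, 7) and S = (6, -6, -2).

M = ((x₁+x₂)/2, (y₁+y₂)/2, (z₁+z₂)/2)
  = ((3 + 6)/2, (-2 - 6)/2, (7 - 2)/2)
  = (9/2, -8/2, 5/2)
  = (4.5, -4, 2.5)

(4.5, -4, 2.5)


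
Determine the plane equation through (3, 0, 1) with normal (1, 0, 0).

The plane through P with normal n = (a, b, c) satisfies n·(r - P) = 0,
i.e. ax + by + cz = a·x₀ + b·y₀ + c·z₀.
d = 1·3 + 0·0 + 0·1
  = 3 + 0 + 0
  = 3
Equation: x = 3

x = 3


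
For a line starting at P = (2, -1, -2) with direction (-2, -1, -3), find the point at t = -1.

P(t) = P + t·d
  = (2 + (-2)·(-1), -1 + (-1)·(-1), -2 + (-3)·(-1))
  = (2 + 2, -1 + 1, -2 + 3)
  = (4, 0, 1)

(4, 0, 1)


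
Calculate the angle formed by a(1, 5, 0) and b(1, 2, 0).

a·b = 1·1 + 5·2 + 0·0 = 1 + 10 + 0 = 11
|a| = √(1² + 5² + 0²) = √26 ≈ 5.099
|b| = √(1² + 2² + 0²) = √5 ≈ 2.236
cos θ = (a·b)/(|a||b|) = 11/(5.099·2.236) ≈ 0.9648
θ = arccos(0.9648) ≈ 15.26°

15.26°


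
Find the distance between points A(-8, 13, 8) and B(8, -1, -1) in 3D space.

d = √[(x₂-x₁)² + (y₂-y₁)² + (z₂-z₁)²]
  = √[16² + (-14)² + (-9)²]
  = √[256 + 196 + 81]
  = √533
  ≈ 23.09

23.09


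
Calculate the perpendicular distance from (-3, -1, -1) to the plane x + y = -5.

distance = |a·x₀ + b·y₀ + c·z₀ - d| / √(a² + b² + c²)
  = |1·(-3) + 1·(-1) + 0·(-1) - (-5)| / √(1² + 1² + 0²)
  = |-3 - 1 + 0 + 5| / √(1 + 1 + 0)
  = |1| / √2
  = 1 / 1.414
  ≈ 0.7071

0.7071


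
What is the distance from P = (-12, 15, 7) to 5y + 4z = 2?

distance = |a·x₀ + b·y₀ + c·z₀ - d| / √(a² + b² + c²)
  = |0·(-12) + 5·15 + 4·7 - 2| / √(0² + 5² + 4²)
  = |0 + 75 + 28 - 2| / √(0 + 25 + 16)
  = |101| / √41
  = 101 / 6.403
  ≈ 15.77

15.77


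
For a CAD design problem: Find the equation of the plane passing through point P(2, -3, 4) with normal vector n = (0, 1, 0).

The plane through P with normal n = (a, b, c) satisfies n·(r - P) = 0,
i.e. ax + by + cz = a·x₀ + b·y₀ + c·z₀.
d = 0·2 + 1·(-3) + 0·4
  = 0 - 3 + 0
  = -3
Equation: y = -3

y = -3


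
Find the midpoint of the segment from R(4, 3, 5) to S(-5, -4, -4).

M = ((x₁+x₂)/2, (y₁+y₂)/2, (z₁+z₂)/2)
  = ((4 - 5)/2, (3 - 4)/2, (5 - 4)/2)
  = (-1/2, -1/2, 1/2)
  = (-0.5, -0.5, 0.5)

(-0.5, -0.5, 0.5)


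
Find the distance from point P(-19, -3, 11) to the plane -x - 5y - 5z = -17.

distance = |a·x₀ + b·y₀ + c·z₀ - d| / √(a² + b² + c²)
  = |(-1)·(-19) + (-5)·(-3) + (-5)·11 - (-17)| / √((-1)² + (-5)² + (-5)²)
  = |19 + 15 - 55 + 17| / √(1 + 25 + 25)
  = |-4| / √51
  = 4 / 7.141
  ≈ 0.5601

0.5601


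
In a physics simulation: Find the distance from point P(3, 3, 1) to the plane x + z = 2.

distance = |a·x₀ + b·y₀ + c·z₀ - d| / √(a² + b² + c²)
  = |1·3 + 0·3 + 1·1 - 2| / √(1² + 0² + 1²)
  = |3 + 0 + 1 - 2| / √(1 + 0 + 1)
  = |2| / √2
  = 2 / 1.414
  ≈ 1.414

1.414


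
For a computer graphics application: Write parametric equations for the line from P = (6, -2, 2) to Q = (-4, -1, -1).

Direction vector d = Q - P = (-4 - 6, -1 + 2, -1 - 2) = (-10, 1, -3)
Parametric form r = P + t·d:
x = 6 - 10t, y = -2 + t, z = 2 - 3t

x = 6 - 10t, y = -2 + t, z = 2 - 3t


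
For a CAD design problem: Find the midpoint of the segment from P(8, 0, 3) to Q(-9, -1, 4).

M = ((x₁+x₂)/2, (y₁+y₂)/2, (z₁+z₂)/2)
  = ((8 - 9)/2, (0 - 1)/2, (3 + 4)/2)
  = (-1/2, -1/2, 7/2)
  = (-0.5, -0.5, 3.5)

(-0.5, -0.5, 3.5)


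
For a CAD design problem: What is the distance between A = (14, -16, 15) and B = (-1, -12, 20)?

d = √[(x₂-x₁)² + (y₂-y₁)² + (z₂-z₁)²]
  = √[(-15)² + 4² + 5²]
  = √[225 + 16 + 25]
  = √266
  ≈ 16.31

16.31


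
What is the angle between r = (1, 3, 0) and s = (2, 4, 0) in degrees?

r·s = 1·2 + 3·4 + 0·0 = 2 + 12 + 0 = 14
|r| = √(1² + 3² + 0²) = √10 ≈ 3.162
|s| = √(2² + 4² + 0²) = √20 ≈ 4.472
cos θ = (r·s)/(|r||s|) = 14/(3.162·4.472) ≈ 0.9899
θ = arccos(0.9899) ≈ 8.13°

8.13°


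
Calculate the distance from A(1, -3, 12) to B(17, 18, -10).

d = √[(x₂-x₁)² + (y₂-y₁)² + (z₂-z₁)²]
  = √[16² + 21² + (-22)²]
  = √[256 + 441 + 484]
  = √1181
  ≈ 34.37

34.37


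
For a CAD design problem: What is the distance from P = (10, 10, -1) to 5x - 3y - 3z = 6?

distance = |a·x₀ + b·y₀ + c·z₀ - d| / √(a² + b² + c²)
  = |5·10 + (-3)·10 + (-3)·(-1) - 6| / √(5² + (-3)² + (-3)²)
  = |50 - 30 + 3 - 6| / √(25 + 9 + 9)
  = |17| / √43
  = 17 / 6.557
  ≈ 2.592

2.592


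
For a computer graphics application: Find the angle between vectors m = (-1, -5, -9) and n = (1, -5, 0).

m·n = (-1)·1 + (-5)·(-5) + (-9)·0 = -1 + 25 + 0 = 24
|m| = √((-1)² + (-5)² + (-9)²) = √107 ≈ 10.34
|n| = √(1² + (-5)² + 0²) = √26 ≈ 5.099
cos θ = (m·n)/(|m||n|) = 24/(10.34·5.099) ≈ 0.455
θ = arccos(0.455) ≈ 62.93°

62.93°


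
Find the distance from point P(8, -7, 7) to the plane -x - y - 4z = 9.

distance = |a·x₀ + b·y₀ + c·z₀ - d| / √(a² + b² + c²)
  = |(-1)·8 + (-1)·(-7) + (-4)·7 - 9| / √((-1)² + (-1)² + (-4)²)
  = |-8 + 7 - 28 - 9| / √(1 + 1 + 16)
  = |-38| / √18
  = 38 / 4.243
  ≈ 8.957

8.957


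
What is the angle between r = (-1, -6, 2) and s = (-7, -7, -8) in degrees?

r·s = (-1)·(-7) + (-6)·(-7) + 2·(-8) = 7 + 42 - 16 = 33
|r| = √((-1)² + (-6)² + 2²) = √41 ≈ 6.403
|s| = √((-7)² + (-7)² + (-8)²) = √162 ≈ 12.73
cos θ = (r·s)/(|r||s|) = 33/(6.403·12.73) ≈ 0.4049
θ = arccos(0.4049) ≈ 66.11°

66.11°
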